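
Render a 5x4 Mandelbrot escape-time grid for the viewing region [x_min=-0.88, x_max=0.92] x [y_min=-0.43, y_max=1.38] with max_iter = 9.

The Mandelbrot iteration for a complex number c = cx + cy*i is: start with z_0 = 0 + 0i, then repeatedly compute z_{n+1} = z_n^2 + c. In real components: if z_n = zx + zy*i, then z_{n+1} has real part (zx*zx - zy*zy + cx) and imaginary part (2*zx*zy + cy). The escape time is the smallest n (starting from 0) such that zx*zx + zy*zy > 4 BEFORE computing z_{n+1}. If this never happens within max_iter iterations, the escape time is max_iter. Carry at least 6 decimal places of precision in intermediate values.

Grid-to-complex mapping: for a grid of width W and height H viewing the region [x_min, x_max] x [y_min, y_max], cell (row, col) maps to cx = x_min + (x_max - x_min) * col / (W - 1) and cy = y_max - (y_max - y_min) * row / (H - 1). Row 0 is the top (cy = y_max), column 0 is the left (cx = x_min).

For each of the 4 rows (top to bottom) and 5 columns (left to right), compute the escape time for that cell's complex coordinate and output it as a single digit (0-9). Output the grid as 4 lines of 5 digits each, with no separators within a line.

Answer: 22222
46932
99963
69963

Derivation:
(row=0, col=0): c = -0.8800 + 1.3800i → escape time 2
(row=0, col=1): c = -0.4300 + 1.3800i → escape time 2
(row=0, col=2): c = 0.0200 + 1.3800i → escape time 2
(row=0, col=3): c = 0.4700 + 1.3800i → escape time 2
(row=0, col=4): c = 0.9200 + 1.3800i → escape time 2
(row=1, col=0): c = -0.8800 + 0.7767i → escape time 4
(row=1, col=1): c = -0.4300 + 0.7767i → escape time 6
(row=1, col=2): c = 0.0200 + 0.7767i → escape time 9
(row=1, col=3): c = 0.4700 + 0.7767i → escape time 3
(row=1, col=4): c = 0.9200 + 0.7767i → escape time 2
(row=2, col=0): c = -0.8800 + 0.1733i → escape time 9
(row=2, col=1): c = -0.4300 + 0.1733i → escape time 9
(row=2, col=2): c = 0.0200 + 0.1733i → escape time 9
(row=2, col=3): c = 0.4700 + 0.1733i → escape time 6
(row=2, col=4): c = 0.9200 + 0.1733i → escape time 3
(row=3, col=0): c = -0.8800 + -0.4300i → escape time 6
(row=3, col=1): c = -0.4300 + -0.4300i → escape time 9
(row=3, col=2): c = 0.0200 + -0.4300i → escape time 9
(row=3, col=3): c = 0.4700 + -0.4300i → escape time 6
(row=3, col=4): c = 0.9200 + -0.4300i → escape time 3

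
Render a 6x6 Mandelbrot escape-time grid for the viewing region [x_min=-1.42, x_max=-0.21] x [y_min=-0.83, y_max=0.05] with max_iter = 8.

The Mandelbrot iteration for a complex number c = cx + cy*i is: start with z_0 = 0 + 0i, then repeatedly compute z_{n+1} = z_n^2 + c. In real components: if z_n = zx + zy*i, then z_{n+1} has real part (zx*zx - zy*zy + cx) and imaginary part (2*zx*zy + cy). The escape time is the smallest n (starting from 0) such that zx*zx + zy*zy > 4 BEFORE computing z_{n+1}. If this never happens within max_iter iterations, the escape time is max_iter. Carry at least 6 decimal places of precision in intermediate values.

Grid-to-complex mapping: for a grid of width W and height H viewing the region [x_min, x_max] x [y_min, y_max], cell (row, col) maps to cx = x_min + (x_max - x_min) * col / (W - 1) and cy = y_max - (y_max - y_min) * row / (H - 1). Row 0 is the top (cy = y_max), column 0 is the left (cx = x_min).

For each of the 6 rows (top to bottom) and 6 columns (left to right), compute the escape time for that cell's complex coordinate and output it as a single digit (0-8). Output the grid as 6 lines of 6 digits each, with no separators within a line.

(row=0, col=0): c = -1.4200 + 0.0500i → escape time 8
(row=0, col=1): c = -1.1780 + 0.0500i → escape time 8
(row=0, col=2): c = -0.9360 + 0.0500i → escape time 8
(row=0, col=3): c = -0.6940 + 0.0500i → escape time 8
(row=0, col=4): c = -0.4520 + 0.0500i → escape time 8
(row=0, col=5): c = -0.2100 + 0.0500i → escape time 8
(row=1, col=0): c = -1.4200 + -0.1260i → escape time 8
(row=1, col=1): c = -1.1780 + -0.1260i → escape time 8
(row=1, col=2): c = -0.9360 + -0.1260i → escape time 8
(row=1, col=3): c = -0.6940 + -0.1260i → escape time 8
(row=1, col=4): c = -0.4520 + -0.1260i → escape time 8
(row=1, col=5): c = -0.2100 + -0.1260i → escape time 8
(row=2, col=0): c = -1.4200 + -0.3020i → escape time 5
(row=2, col=1): c = -1.1780 + -0.3020i → escape time 8
(row=2, col=2): c = -0.9360 + -0.3020i → escape time 8
(row=2, col=3): c = -0.6940 + -0.3020i → escape time 8
(row=2, col=4): c = -0.4520 + -0.3020i → escape time 8
(row=2, col=5): c = -0.2100 + -0.3020i → escape time 8
(row=3, col=0): c = -1.4200 + -0.4780i → escape time 3
(row=3, col=1): c = -1.1780 + -0.4780i → escape time 5
(row=3, col=2): c = -0.9360 + -0.4780i → escape time 5
(row=3, col=3): c = -0.6940 + -0.4780i → escape time 8
(row=3, col=4): c = -0.4520 + -0.4780i → escape time 8
(row=3, col=5): c = -0.2100 + -0.4780i → escape time 8
(row=4, col=0): c = -1.4200 + -0.6540i → escape time 3
(row=4, col=1): c = -1.1780 + -0.6540i → escape time 3
(row=4, col=2): c = -0.9360 + -0.6540i → escape time 4
(row=4, col=3): c = -0.6940 + -0.6540i → escape time 6
(row=4, col=4): c = -0.4520 + -0.6540i → escape time 8
(row=4, col=5): c = -0.2100 + -0.6540i → escape time 8
(row=5, col=0): c = -1.4200 + -0.8300i → escape time 3
(row=5, col=1): c = -1.1780 + -0.8300i → escape time 3
(row=5, col=2): c = -0.9360 + -0.8300i → escape time 3
(row=5, col=3): c = -0.6940 + -0.8300i → escape time 4
(row=5, col=4): c = -0.4520 + -0.8300i → escape time 5
(row=5, col=5): c = -0.2100 + -0.8300i → escape time 8

Answer: 888888
888888
588888
355888
334688
333458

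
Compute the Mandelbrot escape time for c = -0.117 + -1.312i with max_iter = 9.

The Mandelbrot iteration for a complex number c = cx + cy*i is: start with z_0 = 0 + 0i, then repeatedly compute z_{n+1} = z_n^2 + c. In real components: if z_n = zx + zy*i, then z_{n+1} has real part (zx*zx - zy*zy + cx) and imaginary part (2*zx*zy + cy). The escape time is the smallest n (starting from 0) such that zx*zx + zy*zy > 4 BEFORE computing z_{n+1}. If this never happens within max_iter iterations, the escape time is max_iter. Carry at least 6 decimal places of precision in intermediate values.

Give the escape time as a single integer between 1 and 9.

Answer: 2

Derivation:
z_0 = 0 + 0i, c = -0.1170 + -1.3120i
Iter 1: z = -0.1170 + -1.3120i, |z|^2 = 1.7350
Iter 2: z = -1.8247 + -1.0050i, |z|^2 = 4.3394
Escaped at iteration 2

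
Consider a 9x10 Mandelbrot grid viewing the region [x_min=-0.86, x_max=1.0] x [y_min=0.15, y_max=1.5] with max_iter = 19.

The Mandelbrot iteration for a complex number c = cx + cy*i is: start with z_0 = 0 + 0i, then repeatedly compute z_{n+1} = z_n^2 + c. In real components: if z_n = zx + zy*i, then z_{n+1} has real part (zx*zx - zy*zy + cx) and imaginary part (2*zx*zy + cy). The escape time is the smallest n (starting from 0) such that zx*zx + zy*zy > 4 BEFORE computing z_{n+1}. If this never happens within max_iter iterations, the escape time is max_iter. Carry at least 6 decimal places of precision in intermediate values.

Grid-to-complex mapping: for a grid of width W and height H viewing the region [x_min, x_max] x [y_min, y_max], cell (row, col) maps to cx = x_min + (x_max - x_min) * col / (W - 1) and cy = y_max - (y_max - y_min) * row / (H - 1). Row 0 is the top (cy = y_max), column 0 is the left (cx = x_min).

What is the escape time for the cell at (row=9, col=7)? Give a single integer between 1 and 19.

Answer: 3

Derivation:
z_0 = 0 + 0i, c = 0.7675 + 0.1500i
Iter 1: z = 0.7675 + 0.1500i, |z|^2 = 0.6116
Iter 2: z = 1.3341 + 0.3802i, |z|^2 = 1.9243
Iter 3: z = 2.4026 + 1.1645i, |z|^2 = 7.1287
Escaped at iteration 3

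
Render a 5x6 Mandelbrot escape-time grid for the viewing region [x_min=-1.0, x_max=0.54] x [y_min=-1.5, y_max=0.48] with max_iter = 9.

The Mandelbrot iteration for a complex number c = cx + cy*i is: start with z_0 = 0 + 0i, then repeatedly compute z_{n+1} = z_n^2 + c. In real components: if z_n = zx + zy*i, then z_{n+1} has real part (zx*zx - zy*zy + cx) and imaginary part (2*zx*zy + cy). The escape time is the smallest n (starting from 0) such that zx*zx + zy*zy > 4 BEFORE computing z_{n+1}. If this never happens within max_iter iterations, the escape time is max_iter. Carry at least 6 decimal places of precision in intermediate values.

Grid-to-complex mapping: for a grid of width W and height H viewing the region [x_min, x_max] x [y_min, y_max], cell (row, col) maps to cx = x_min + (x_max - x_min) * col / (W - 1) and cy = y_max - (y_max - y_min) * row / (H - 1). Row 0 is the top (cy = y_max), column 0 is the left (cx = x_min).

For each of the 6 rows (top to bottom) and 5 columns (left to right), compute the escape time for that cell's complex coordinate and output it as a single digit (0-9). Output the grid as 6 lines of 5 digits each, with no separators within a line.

(row=0, col=0): c = -1.0000 + 0.4800i → escape time 5
(row=0, col=1): c = -0.6150 + 0.4800i → escape time 9
(row=0, col=2): c = -0.2300 + 0.4800i → escape time 9
(row=0, col=3): c = 0.1550 + 0.4800i → escape time 9
(row=0, col=4): c = 0.5400 + 0.4800i → escape time 4
(row=1, col=0): c = -1.0000 + 0.0840i → escape time 9
(row=1, col=1): c = -0.6150 + 0.0840i → escape time 9
(row=1, col=2): c = -0.2300 + 0.0840i → escape time 9
(row=1, col=3): c = 0.1550 + 0.0840i → escape time 9
(row=1, col=4): c = 0.5400 + 0.0840i → escape time 4
(row=2, col=0): c = -1.0000 + -0.3120i → escape time 9
(row=2, col=1): c = -0.6150 + -0.3120i → escape time 9
(row=2, col=2): c = -0.2300 + -0.3120i → escape time 9
(row=2, col=3): c = 0.1550 + -0.3120i → escape time 9
(row=2, col=4): c = 0.5400 + -0.3120i → escape time 4
(row=3, col=0): c = -1.0000 + -0.7080i → escape time 4
(row=3, col=1): c = -0.6150 + -0.7080i → escape time 7
(row=3, col=2): c = -0.2300 + -0.7080i → escape time 9
(row=3, col=3): c = 0.1550 + -0.7080i → escape time 7
(row=3, col=4): c = 0.5400 + -0.7080i → escape time 3
(row=4, col=0): c = -1.0000 + -1.1040i → escape time 3
(row=4, col=1): c = -0.6150 + -1.1040i → escape time 3
(row=4, col=2): c = -0.2300 + -1.1040i → escape time 7
(row=4, col=3): c = 0.1550 + -1.1040i → escape time 3
(row=4, col=4): c = 0.5400 + -1.1040i → escape time 2
(row=5, col=0): c = -1.0000 + -1.5000i → escape time 2
(row=5, col=1): c = -0.6150 + -1.5000i → escape time 2
(row=5, col=2): c = -0.2300 + -1.5000i → escape time 2
(row=5, col=3): c = 0.1550 + -1.5000i → escape time 2
(row=5, col=4): c = 0.5400 + -1.5000i → escape time 2

Answer: 59994
99994
99994
47973
33732
22222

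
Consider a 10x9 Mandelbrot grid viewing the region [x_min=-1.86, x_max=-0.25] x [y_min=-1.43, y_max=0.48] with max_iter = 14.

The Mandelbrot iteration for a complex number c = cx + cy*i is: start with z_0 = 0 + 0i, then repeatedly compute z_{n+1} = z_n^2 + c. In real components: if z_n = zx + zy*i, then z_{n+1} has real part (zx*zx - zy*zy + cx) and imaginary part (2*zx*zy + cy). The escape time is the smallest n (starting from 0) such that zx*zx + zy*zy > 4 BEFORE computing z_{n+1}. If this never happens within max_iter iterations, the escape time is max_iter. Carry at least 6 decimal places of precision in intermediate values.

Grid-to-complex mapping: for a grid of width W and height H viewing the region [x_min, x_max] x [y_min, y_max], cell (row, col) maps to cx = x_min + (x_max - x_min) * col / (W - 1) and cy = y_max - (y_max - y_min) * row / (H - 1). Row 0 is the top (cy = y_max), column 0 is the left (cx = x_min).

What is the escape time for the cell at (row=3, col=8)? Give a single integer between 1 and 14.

z_0 = 0 + 0i, c = -0.4289 + -0.2362i
Iter 1: z = -0.4289 + -0.2362i, |z|^2 = 0.2398
Iter 2: z = -0.3008 + -0.0336i, |z|^2 = 0.0916
Iter 3: z = -0.3396 + -0.2160i, |z|^2 = 0.1620
Iter 4: z = -0.3603 + -0.0895i, |z|^2 = 0.1378
Iter 5: z = -0.3071 + -0.1717i, |z|^2 = 0.1238
Iter 6: z = -0.3641 + -0.1308i, |z|^2 = 0.1496
Iter 7: z = -0.3134 + -0.1410i, |z|^2 = 0.1181
Iter 8: z = -0.3505 + -0.1478i, |z|^2 = 0.1447
Iter 9: z = -0.3279 + -0.1326i, |z|^2 = 0.1251
Iter 10: z = -0.3390 + -0.1493i, |z|^2 = 0.1372
Iter 11: z = -0.3363 + -0.1350i, |z|^2 = 0.1313
Iter 12: z = -0.3340 + -0.1454i, |z|^2 = 0.1327
Iter 13: z = -0.3385 + -0.1391i, |z|^2 = 0.1339

Answer: 14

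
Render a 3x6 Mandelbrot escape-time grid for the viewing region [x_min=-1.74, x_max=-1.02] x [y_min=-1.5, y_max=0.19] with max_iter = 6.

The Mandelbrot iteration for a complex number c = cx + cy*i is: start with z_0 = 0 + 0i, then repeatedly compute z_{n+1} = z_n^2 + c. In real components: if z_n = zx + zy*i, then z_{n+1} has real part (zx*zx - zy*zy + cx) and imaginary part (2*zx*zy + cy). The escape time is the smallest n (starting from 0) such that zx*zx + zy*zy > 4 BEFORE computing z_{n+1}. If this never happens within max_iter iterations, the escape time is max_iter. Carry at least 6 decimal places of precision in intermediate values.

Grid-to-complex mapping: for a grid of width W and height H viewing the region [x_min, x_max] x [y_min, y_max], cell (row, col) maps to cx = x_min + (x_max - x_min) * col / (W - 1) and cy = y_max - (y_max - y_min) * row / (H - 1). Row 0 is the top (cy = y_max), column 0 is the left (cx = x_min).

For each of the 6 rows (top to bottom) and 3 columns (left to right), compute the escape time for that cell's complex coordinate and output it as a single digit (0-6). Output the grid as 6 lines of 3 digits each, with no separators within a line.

Answer: 466
466
335
233
123
112

Derivation:
(row=0, col=0): c = -1.7400 + 0.1900i → escape time 4
(row=0, col=1): c = -1.3800 + 0.1900i → escape time 6
(row=0, col=2): c = -1.0200 + 0.1900i → escape time 6
(row=1, col=0): c = -1.7400 + -0.1480i → escape time 4
(row=1, col=1): c = -1.3800 + -0.1480i → escape time 6
(row=1, col=2): c = -1.0200 + -0.1480i → escape time 6
(row=2, col=0): c = -1.7400 + -0.4860i → escape time 3
(row=2, col=1): c = -1.3800 + -0.4860i → escape time 3
(row=2, col=2): c = -1.0200 + -0.4860i → escape time 5
(row=3, col=0): c = -1.7400 + -0.8240i → escape time 2
(row=3, col=1): c = -1.3800 + -0.8240i → escape time 3
(row=3, col=2): c = -1.0200 + -0.8240i → escape time 3
(row=4, col=0): c = -1.7400 + -1.1620i → escape time 1
(row=4, col=1): c = -1.3800 + -1.1620i → escape time 2
(row=4, col=2): c = -1.0200 + -1.1620i → escape time 3
(row=5, col=0): c = -1.7400 + -1.5000i → escape time 1
(row=5, col=1): c = -1.3800 + -1.5000i → escape time 1
(row=5, col=2): c = -1.0200 + -1.5000i → escape time 2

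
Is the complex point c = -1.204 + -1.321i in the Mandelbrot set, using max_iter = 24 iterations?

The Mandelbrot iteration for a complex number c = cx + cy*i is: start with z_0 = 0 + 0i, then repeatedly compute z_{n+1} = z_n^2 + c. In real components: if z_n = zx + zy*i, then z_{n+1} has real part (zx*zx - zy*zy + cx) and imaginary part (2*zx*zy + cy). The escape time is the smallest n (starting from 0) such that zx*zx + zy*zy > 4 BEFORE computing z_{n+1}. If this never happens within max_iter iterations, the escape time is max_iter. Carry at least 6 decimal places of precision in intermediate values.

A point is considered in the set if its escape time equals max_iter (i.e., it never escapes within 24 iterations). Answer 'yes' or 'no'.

z_0 = 0 + 0i, c = -1.2040 + -1.3210i
Iter 1: z = -1.2040 + -1.3210i, |z|^2 = 3.1947
Iter 2: z = -1.4994 + 1.8600i, |z|^2 = 5.7078
Escaped at iteration 2

Answer: no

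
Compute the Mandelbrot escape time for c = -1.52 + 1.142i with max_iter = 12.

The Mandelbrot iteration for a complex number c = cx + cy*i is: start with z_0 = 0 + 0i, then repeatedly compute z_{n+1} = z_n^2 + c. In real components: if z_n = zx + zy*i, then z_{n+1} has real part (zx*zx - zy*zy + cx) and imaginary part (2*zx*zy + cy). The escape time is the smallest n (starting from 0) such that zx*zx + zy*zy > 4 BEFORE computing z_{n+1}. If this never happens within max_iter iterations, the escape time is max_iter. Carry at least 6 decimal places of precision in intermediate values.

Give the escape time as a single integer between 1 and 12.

z_0 = 0 + 0i, c = -1.5200 + 1.1420i
Iter 1: z = -1.5200 + 1.1420i, |z|^2 = 3.6146
Iter 2: z = -0.5138 + -2.3297i, |z|^2 = 5.6914
Escaped at iteration 2

Answer: 2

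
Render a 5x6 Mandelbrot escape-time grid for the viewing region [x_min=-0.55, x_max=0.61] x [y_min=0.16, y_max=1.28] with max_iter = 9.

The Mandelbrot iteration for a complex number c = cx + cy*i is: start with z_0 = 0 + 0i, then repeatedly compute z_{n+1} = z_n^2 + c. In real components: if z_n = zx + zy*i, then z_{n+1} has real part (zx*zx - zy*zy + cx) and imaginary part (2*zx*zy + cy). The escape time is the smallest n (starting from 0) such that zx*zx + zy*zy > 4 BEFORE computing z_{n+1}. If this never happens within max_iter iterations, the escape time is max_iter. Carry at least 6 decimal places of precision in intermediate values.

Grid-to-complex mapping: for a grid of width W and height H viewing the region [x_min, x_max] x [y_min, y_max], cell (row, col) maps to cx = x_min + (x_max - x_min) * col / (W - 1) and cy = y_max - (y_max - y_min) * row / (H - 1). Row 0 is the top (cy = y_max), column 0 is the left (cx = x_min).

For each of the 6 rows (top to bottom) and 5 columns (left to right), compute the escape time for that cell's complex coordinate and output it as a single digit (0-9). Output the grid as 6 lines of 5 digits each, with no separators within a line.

(row=0, col=0): c = -0.5500 + 1.2800i → escape time 3
(row=0, col=1): c = -0.2600 + 1.2800i → escape time 3
(row=0, col=2): c = 0.0300 + 1.2800i → escape time 2
(row=0, col=3): c = 0.3200 + 1.2800i → escape time 2
(row=0, col=4): c = 0.6100 + 1.2800i → escape time 2
(row=1, col=0): c = -0.5500 + 1.0560i → escape time 4
(row=1, col=1): c = -0.2600 + 1.0560i → escape time 5
(row=1, col=2): c = 0.0300 + 1.0560i → escape time 4
(row=1, col=3): c = 0.3200 + 1.0560i → escape time 3
(row=1, col=4): c = 0.6100 + 1.0560i → escape time 2
(row=2, col=0): c = -0.5500 + 0.8320i → escape time 4
(row=2, col=1): c = -0.2600 + 0.8320i → escape time 9
(row=2, col=2): c = 0.0300 + 0.8320i → escape time 9
(row=2, col=3): c = 0.3200 + 0.8320i → escape time 4
(row=2, col=4): c = 0.6100 + 0.8320i → escape time 3
(row=3, col=0): c = -0.5500 + 0.6080i → escape time 9
(row=3, col=1): c = -0.2600 + 0.6080i → escape time 9
(row=3, col=2): c = 0.0300 + 0.6080i → escape time 9
(row=3, col=3): c = 0.3200 + 0.6080i → escape time 9
(row=3, col=4): c = 0.6100 + 0.6080i → escape time 3
(row=4, col=0): c = -0.5500 + 0.3840i → escape time 9
(row=4, col=1): c = -0.2600 + 0.3840i → escape time 9
(row=4, col=2): c = 0.0300 + 0.3840i → escape time 9
(row=4, col=3): c = 0.3200 + 0.3840i → escape time 9
(row=4, col=4): c = 0.6100 + 0.3840i → escape time 4
(row=5, col=0): c = -0.5500 + 0.1600i → escape time 9
(row=5, col=1): c = -0.2600 + 0.1600i → escape time 9
(row=5, col=2): c = 0.0300 + 0.1600i → escape time 9
(row=5, col=3): c = 0.3200 + 0.1600i → escape time 9
(row=5, col=4): c = 0.6100 + 0.1600i → escape time 4

Answer: 33222
45432
49943
99993
99994
99994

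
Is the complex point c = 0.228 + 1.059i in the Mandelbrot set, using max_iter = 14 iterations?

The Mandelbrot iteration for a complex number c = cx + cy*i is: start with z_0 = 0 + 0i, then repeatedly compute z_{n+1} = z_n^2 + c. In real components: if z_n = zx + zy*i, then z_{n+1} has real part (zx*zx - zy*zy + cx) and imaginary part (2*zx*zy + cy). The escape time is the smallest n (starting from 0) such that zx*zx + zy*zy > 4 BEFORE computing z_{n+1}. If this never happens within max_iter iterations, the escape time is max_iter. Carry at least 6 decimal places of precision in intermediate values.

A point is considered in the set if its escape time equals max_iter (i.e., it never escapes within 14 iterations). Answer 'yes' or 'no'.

Answer: no

Derivation:
z_0 = 0 + 0i, c = 0.2280 + 1.0590i
Iter 1: z = 0.2280 + 1.0590i, |z|^2 = 1.1735
Iter 2: z = -0.8415 + 1.5419i, |z|^2 = 3.0856
Iter 3: z = -1.4414 + -1.5360i, |z|^2 = 4.4368
Escaped at iteration 3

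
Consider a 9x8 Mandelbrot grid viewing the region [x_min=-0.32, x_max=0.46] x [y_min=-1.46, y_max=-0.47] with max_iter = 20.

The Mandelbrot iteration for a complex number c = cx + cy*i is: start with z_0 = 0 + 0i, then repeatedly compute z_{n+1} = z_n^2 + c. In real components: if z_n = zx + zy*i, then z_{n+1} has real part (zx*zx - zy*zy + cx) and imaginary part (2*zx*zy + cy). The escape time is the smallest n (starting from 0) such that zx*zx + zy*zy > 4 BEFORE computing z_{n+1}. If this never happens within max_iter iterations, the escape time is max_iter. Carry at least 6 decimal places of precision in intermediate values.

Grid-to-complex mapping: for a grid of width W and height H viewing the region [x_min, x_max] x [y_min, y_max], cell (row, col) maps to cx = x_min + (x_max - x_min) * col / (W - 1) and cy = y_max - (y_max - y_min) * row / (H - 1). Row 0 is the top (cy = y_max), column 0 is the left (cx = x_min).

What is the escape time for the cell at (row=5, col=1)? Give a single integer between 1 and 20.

z_0 = 0 + 0i, c = -0.2225 + -1.1771i
Iter 1: z = -0.2225 + -1.1771i, |z|^2 = 1.4352
Iter 2: z = -1.5587 + -0.6533i, |z|^2 = 2.8562
Iter 3: z = 1.7801 + 0.8594i, |z|^2 = 3.9074
Iter 4: z = 2.2076 + 1.8827i, |z|^2 = 8.4179
Escaped at iteration 4

Answer: 4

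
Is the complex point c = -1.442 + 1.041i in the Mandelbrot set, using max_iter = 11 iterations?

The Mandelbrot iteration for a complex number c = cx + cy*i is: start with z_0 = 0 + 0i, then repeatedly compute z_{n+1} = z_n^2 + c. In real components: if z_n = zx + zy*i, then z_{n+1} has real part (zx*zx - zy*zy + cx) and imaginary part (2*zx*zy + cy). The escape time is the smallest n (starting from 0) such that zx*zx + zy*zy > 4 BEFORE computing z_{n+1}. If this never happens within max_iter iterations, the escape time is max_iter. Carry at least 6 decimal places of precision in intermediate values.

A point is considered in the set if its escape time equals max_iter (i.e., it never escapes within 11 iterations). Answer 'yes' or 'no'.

z_0 = 0 + 0i, c = -1.4420 + 1.0410i
Iter 1: z = -1.4420 + 1.0410i, |z|^2 = 3.1630
Iter 2: z = -0.4463 + -1.9612i, |z|^2 = 4.0457
Escaped at iteration 2

Answer: no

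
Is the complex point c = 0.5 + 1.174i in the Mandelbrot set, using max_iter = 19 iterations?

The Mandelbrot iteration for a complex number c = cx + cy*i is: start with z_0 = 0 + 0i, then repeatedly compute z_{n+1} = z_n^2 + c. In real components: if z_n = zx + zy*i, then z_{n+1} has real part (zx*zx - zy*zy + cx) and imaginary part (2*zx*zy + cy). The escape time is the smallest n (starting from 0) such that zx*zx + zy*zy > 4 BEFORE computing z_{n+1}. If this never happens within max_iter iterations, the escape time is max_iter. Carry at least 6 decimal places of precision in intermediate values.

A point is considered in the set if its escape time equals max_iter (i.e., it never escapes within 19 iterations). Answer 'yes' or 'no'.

z_0 = 0 + 0i, c = 0.5000 + 1.1740i
Iter 1: z = 0.5000 + 1.1740i, |z|^2 = 1.6283
Iter 2: z = -0.6283 + 2.3480i, |z|^2 = 5.9078
Escaped at iteration 2

Answer: no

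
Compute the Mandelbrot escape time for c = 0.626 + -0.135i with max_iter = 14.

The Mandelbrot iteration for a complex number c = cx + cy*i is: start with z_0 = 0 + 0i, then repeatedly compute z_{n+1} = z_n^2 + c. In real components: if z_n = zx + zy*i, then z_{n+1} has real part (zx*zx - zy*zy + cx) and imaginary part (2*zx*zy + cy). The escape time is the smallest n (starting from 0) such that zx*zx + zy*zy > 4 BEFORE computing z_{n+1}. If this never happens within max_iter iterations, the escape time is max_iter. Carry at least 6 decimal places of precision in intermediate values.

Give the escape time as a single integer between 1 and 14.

z_0 = 0 + 0i, c = 0.6260 + -0.1350i
Iter 1: z = 0.6260 + -0.1350i, |z|^2 = 0.4101
Iter 2: z = 0.9997 + -0.3040i, |z|^2 = 1.0917
Iter 3: z = 1.5329 + -0.7428i, |z|^2 = 2.9015
Iter 4: z = 2.4239 + -2.4123i, |z|^2 = 11.6946
Escaped at iteration 4

Answer: 4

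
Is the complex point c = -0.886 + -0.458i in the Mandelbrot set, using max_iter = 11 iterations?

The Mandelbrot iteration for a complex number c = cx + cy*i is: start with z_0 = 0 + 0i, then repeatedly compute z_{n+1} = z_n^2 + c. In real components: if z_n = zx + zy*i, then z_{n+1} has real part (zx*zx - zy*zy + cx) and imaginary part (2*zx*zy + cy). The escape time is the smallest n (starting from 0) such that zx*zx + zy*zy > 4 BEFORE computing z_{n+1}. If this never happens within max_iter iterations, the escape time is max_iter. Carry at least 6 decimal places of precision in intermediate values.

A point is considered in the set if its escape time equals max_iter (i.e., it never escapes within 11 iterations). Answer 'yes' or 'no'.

z_0 = 0 + 0i, c = -0.8860 + -0.4580i
Iter 1: z = -0.8860 + -0.4580i, |z|^2 = 0.9948
Iter 2: z = -0.3108 + 0.3536i, |z|^2 = 0.2216
Iter 3: z = -0.9144 + -0.6778i, |z|^2 = 1.2956
Iter 4: z = -0.5092 + 0.7815i, |z|^2 = 0.8701
Iter 5: z = -1.2376 + -1.2539i, |z|^2 = 3.1037
Iter 6: z = -0.9266 + 2.6455i, |z|^2 = 7.8570
Escaped at iteration 6

Answer: no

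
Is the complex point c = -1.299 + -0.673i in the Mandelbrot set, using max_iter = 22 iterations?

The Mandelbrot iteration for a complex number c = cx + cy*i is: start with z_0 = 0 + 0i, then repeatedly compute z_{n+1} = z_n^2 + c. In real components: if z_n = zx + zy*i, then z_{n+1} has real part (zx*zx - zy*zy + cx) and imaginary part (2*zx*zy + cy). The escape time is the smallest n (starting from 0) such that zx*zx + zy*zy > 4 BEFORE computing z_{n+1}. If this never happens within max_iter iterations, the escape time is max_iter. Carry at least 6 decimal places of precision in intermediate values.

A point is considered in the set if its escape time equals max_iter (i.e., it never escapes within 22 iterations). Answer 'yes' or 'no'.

Answer: no

Derivation:
z_0 = 0 + 0i, c = -1.2990 + -0.6730i
Iter 1: z = -1.2990 + -0.6730i, |z|^2 = 2.1403
Iter 2: z = -0.0645 + 1.0755i, |z|^2 = 1.1608
Iter 3: z = -2.4514 + -0.8118i, |z|^2 = 6.6686
Escaped at iteration 3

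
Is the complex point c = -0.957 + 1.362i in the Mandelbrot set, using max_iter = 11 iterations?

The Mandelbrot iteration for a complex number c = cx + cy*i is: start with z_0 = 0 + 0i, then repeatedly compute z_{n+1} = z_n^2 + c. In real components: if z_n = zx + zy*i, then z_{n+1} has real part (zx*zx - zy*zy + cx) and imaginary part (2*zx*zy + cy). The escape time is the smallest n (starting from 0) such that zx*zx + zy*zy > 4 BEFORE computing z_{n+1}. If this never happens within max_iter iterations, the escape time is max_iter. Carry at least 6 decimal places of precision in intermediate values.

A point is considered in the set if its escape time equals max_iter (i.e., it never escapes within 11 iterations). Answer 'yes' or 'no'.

z_0 = 0 + 0i, c = -0.9570 + 1.3620i
Iter 1: z = -0.9570 + 1.3620i, |z|^2 = 2.7709
Iter 2: z = -1.8962 + -1.2449i, |z|^2 = 5.1453
Escaped at iteration 2

Answer: no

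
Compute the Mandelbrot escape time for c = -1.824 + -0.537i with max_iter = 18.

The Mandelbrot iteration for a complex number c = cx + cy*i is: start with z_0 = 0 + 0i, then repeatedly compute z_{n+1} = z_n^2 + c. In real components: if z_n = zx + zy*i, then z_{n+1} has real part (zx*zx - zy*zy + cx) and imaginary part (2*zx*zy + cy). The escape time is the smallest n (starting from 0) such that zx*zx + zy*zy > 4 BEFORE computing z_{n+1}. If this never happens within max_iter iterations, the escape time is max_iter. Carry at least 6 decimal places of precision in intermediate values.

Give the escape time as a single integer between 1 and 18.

z_0 = 0 + 0i, c = -1.8240 + -0.5370i
Iter 1: z = -1.8240 + -0.5370i, |z|^2 = 3.6153
Iter 2: z = 1.2146 + 1.4220i, |z|^2 = 3.4973
Iter 3: z = -2.3707 + 2.9173i, |z|^2 = 14.1310
Escaped at iteration 3

Answer: 3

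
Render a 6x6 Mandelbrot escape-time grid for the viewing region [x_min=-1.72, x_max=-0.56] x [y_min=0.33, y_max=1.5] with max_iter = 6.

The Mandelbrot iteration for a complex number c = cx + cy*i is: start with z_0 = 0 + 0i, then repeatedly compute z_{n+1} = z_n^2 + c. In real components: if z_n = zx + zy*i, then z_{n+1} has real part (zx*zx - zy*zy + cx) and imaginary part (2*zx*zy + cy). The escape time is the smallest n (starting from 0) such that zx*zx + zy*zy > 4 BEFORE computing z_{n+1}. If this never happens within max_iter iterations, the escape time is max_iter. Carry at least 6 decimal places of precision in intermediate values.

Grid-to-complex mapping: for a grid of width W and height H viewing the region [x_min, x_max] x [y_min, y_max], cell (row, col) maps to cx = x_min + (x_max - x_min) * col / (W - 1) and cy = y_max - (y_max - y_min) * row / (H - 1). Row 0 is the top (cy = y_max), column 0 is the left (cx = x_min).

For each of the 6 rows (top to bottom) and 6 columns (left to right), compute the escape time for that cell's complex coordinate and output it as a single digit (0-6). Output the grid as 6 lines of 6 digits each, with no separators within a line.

Answer: 112222
122233
123334
233345
333566
456666

Derivation:
(row=0, col=0): c = -1.7200 + 1.5000i → escape time 1
(row=0, col=1): c = -1.4880 + 1.5000i → escape time 1
(row=0, col=2): c = -1.2560 + 1.5000i → escape time 2
(row=0, col=3): c = -1.0240 + 1.5000i → escape time 2
(row=0, col=4): c = -0.7920 + 1.5000i → escape time 2
(row=0, col=5): c = -0.5600 + 1.5000i → escape time 2
(row=1, col=0): c = -1.7200 + 1.2660i → escape time 1
(row=1, col=1): c = -1.4880 + 1.2660i → escape time 2
(row=1, col=2): c = -1.2560 + 1.2660i → escape time 2
(row=1, col=3): c = -1.0240 + 1.2660i → escape time 2
(row=1, col=4): c = -0.7920 + 1.2660i → escape time 3
(row=1, col=5): c = -0.5600 + 1.2660i → escape time 3
(row=2, col=0): c = -1.7200 + 1.0320i → escape time 1
(row=2, col=1): c = -1.4880 + 1.0320i → escape time 2
(row=2, col=2): c = -1.2560 + 1.0320i → escape time 3
(row=2, col=3): c = -1.0240 + 1.0320i → escape time 3
(row=2, col=4): c = -0.7920 + 1.0320i → escape time 3
(row=2, col=5): c = -0.5600 + 1.0320i → escape time 4
(row=3, col=0): c = -1.7200 + 0.7980i → escape time 2
(row=3, col=1): c = -1.4880 + 0.7980i → escape time 3
(row=3, col=2): c = -1.2560 + 0.7980i → escape time 3
(row=3, col=3): c = -1.0240 + 0.7980i → escape time 3
(row=3, col=4): c = -0.7920 + 0.7980i → escape time 4
(row=3, col=5): c = -0.5600 + 0.7980i → escape time 5
(row=4, col=0): c = -1.7200 + 0.5640i → escape time 3
(row=4, col=1): c = -1.4880 + 0.5640i → escape time 3
(row=4, col=2): c = -1.2560 + 0.5640i → escape time 3
(row=4, col=3): c = -1.0240 + 0.5640i → escape time 5
(row=4, col=4): c = -0.7920 + 0.5640i → escape time 6
(row=4, col=5): c = -0.5600 + 0.5640i → escape time 6
(row=5, col=0): c = -1.7200 + 0.3300i → escape time 4
(row=5, col=1): c = -1.4880 + 0.3300i → escape time 5
(row=5, col=2): c = -1.2560 + 0.3300i → escape time 6
(row=5, col=3): c = -1.0240 + 0.3300i → escape time 6
(row=5, col=4): c = -0.7920 + 0.3300i → escape time 6
(row=5, col=5): c = -0.5600 + 0.3300i → escape time 6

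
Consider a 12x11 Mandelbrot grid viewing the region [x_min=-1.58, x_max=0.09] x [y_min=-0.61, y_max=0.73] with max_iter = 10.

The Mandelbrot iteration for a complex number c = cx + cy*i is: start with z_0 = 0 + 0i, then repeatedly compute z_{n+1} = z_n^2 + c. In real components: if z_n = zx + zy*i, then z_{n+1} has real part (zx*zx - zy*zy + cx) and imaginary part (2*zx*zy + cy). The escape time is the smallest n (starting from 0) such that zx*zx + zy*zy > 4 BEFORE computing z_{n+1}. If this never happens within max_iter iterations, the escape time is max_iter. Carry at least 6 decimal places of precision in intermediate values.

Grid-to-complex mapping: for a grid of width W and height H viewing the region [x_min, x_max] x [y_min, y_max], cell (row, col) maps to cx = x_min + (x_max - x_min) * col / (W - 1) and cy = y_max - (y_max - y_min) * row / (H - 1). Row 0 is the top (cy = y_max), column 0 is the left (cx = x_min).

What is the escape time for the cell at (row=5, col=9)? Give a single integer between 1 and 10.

Answer: 10

Derivation:
z_0 = 0 + 0i, c = -0.2136 + 0.0600i
Iter 1: z = -0.2136 + 0.0600i, |z|^2 = 0.0492
Iter 2: z = -0.1716 + 0.0344i, |z|^2 = 0.0306
Iter 3: z = -0.1854 + 0.0482i, |z|^2 = 0.0367
Iter 4: z = -0.1816 + 0.0421i, |z|^2 = 0.0348
Iter 5: z = -0.1824 + 0.0447i, |z|^2 = 0.0353
Iter 6: z = -0.1824 + 0.0437i, |z|^2 = 0.0352
Iter 7: z = -0.1823 + 0.0441i, |z|^2 = 0.0352
Iter 8: z = -0.1823 + 0.0439i, |z|^2 = 0.0352
Iter 9: z = -0.1823 + 0.0440i, |z|^2 = 0.0352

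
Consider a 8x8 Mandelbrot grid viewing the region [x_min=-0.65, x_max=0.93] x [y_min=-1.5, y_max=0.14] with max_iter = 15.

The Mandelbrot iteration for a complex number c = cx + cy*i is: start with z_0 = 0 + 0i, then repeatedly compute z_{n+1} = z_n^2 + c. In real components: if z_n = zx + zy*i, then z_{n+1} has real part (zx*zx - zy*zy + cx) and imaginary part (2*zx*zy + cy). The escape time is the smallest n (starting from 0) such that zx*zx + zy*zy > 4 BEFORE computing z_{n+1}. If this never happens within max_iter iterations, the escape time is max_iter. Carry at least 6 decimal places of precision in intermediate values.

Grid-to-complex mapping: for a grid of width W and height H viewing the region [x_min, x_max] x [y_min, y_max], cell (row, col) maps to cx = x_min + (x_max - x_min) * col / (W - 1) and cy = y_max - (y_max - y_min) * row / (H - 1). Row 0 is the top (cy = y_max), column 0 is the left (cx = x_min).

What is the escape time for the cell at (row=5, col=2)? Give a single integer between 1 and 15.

z_0 = 0 + 0i, c = -0.1986 + -1.0314i
Iter 1: z = -0.1986 + -1.0314i, |z|^2 = 1.1033
Iter 2: z = -1.2230 + -0.6218i, |z|^2 = 1.8823
Iter 3: z = 0.9105 + 0.4895i, |z|^2 = 1.0686
Iter 4: z = 0.3908 + -0.1401i, |z|^2 = 0.1724
Iter 5: z = -0.0655 + -1.1409i, |z|^2 = 1.3060
Iter 6: z = -1.4960 + -0.8820i, |z|^2 = 3.0160
Iter 7: z = 1.2614 + 1.6077i, |z|^2 = 4.1758
Escaped at iteration 7

Answer: 7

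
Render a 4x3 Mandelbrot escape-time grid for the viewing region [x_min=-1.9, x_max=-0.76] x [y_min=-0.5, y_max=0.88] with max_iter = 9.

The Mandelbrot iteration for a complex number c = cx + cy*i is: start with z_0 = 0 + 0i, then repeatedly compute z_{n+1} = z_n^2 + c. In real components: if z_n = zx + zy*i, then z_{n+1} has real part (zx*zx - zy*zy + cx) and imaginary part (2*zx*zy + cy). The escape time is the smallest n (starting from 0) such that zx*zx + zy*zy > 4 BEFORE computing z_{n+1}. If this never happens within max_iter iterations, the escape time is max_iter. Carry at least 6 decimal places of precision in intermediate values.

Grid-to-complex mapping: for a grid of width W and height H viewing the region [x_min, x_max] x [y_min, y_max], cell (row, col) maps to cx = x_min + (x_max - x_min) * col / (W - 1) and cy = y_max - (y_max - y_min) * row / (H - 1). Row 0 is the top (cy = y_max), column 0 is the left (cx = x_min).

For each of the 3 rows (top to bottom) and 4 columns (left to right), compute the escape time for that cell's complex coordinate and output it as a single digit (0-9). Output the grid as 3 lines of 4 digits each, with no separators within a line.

Answer: 1334
4599
2356

Derivation:
(row=0, col=0): c = -1.9000 + 0.8800i → escape time 1
(row=0, col=1): c = -1.5200 + 0.8800i → escape time 3
(row=0, col=2): c = -1.1400 + 0.8800i → escape time 3
(row=0, col=3): c = -0.7600 + 0.8800i → escape time 4
(row=1, col=0): c = -1.9000 + 0.1900i → escape time 4
(row=1, col=1): c = -1.5200 + 0.1900i → escape time 5
(row=1, col=2): c = -1.1400 + 0.1900i → escape time 9
(row=1, col=3): c = -0.7600 + 0.1900i → escape time 9
(row=2, col=0): c = -1.9000 + -0.5000i → escape time 2
(row=2, col=1): c = -1.5200 + -0.5000i → escape time 3
(row=2, col=2): c = -1.1400 + -0.5000i → escape time 5
(row=2, col=3): c = -0.7600 + -0.5000i → escape time 6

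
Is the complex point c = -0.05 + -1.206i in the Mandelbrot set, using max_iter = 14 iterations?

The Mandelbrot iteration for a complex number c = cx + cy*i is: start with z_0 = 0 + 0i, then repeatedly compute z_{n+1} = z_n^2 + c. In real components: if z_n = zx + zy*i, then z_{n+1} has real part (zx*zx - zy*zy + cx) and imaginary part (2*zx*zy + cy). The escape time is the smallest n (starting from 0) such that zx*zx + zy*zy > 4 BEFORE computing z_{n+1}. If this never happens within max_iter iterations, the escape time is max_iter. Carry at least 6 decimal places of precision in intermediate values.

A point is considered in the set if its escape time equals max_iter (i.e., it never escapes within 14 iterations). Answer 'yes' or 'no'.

Answer: no

Derivation:
z_0 = 0 + 0i, c = -0.0500 + -1.2060i
Iter 1: z = -0.0500 + -1.2060i, |z|^2 = 1.4569
Iter 2: z = -1.5019 + -1.0854i, |z|^2 = 3.4339
Iter 3: z = 1.0277 + 2.0544i, |z|^2 = 5.2768
Escaped at iteration 3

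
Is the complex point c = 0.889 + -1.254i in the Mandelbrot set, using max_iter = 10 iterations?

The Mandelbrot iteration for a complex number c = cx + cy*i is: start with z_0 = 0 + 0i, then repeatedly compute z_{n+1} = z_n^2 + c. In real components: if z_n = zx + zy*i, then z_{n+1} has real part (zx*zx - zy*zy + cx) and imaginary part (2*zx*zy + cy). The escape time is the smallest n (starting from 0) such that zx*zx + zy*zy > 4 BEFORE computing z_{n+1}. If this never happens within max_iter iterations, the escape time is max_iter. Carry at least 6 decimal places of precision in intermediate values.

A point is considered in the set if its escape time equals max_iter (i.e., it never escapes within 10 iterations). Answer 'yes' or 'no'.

z_0 = 0 + 0i, c = 0.8890 + -1.2540i
Iter 1: z = 0.8890 + -1.2540i, |z|^2 = 2.3628
Iter 2: z = 0.1068 + -3.4836i, |z|^2 = 12.1470
Escaped at iteration 2

Answer: no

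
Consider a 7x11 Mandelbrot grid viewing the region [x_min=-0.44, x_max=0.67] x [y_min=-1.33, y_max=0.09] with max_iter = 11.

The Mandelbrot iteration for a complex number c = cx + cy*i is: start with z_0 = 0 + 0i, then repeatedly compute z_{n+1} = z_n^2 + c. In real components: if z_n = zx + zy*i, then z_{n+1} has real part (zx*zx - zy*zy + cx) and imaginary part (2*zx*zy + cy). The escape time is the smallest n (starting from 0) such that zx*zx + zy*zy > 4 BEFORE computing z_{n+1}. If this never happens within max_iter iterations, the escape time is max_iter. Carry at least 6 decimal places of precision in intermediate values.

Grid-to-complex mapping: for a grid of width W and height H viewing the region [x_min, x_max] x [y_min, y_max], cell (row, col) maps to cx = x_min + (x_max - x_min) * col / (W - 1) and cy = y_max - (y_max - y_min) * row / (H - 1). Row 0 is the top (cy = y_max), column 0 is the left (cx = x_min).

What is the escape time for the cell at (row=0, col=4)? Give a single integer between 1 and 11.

Answer: 11

Derivation:
z_0 = 0 + 0i, c = 0.3000 + 0.0900i
Iter 1: z = 0.3000 + 0.0900i, |z|^2 = 0.0981
Iter 2: z = 0.3819 + 0.1440i, |z|^2 = 0.1666
Iter 3: z = 0.4251 + 0.2000i, |z|^2 = 0.2207
Iter 4: z = 0.4407 + 0.2600i, |z|^2 = 0.2619
Iter 5: z = 0.4266 + 0.3192i, |z|^2 = 0.2839
Iter 6: z = 0.3801 + 0.3624i, |z|^2 = 0.2758
Iter 7: z = 0.3132 + 0.3655i, |z|^2 = 0.2317
Iter 8: z = 0.2645 + 0.3189i, |z|^2 = 0.1717
Iter 9: z = 0.2683 + 0.2587i, |z|^2 = 0.1389
Iter 10: z = 0.3050 + 0.2288i, |z|^2 = 0.1454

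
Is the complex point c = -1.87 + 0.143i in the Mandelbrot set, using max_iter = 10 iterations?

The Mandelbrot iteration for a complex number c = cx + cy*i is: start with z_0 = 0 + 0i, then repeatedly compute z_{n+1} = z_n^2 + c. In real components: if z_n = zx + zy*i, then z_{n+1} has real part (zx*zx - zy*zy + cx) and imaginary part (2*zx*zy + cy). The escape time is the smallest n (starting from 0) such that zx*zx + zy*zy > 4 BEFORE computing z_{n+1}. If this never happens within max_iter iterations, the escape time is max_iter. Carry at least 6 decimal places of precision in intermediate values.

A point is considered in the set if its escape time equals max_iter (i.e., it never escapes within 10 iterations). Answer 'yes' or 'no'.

z_0 = 0 + 0i, c = -1.8700 + 0.1430i
Iter 1: z = -1.8700 + 0.1430i, |z|^2 = 3.5173
Iter 2: z = 1.6065 + -0.3918i, |z|^2 = 2.7342
Iter 3: z = 0.5572 + -1.1159i, |z|^2 = 1.5556
Iter 4: z = -2.8048 + -1.1005i, |z|^2 = 9.0777
Escaped at iteration 4

Answer: no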